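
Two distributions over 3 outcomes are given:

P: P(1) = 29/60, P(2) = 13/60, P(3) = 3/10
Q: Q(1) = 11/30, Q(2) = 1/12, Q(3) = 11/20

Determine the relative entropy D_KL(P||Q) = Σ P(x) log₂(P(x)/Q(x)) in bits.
0.2290 bits

D_KL(P||Q) = Σ P(x) log₂(P(x)/Q(x))

Computing term by term:
  P(1)·log₂(P(1)/Q(1)) = (29/60)·log₂((29/60)/(11/30)) = 0.19263
  P(2)·log₂(P(2)/Q(2)) = (13/60)·log₂((13/60)/(1/12)) = 0.29868
  P(3)·log₂(P(3)/Q(3)) = (3/10)·log₂((3/10)/(11/20)) = -0.26234

D_KL(P||Q) = 0.19263 + 0.29868 - 0.26234 = 0.22897 ≈ 0.2290 bits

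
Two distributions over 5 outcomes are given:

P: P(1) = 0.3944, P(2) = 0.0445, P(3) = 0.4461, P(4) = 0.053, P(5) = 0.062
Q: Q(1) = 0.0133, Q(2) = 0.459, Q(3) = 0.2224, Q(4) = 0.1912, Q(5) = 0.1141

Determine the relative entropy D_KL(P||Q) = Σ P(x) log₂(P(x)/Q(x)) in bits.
2.0742 bits

D_KL(P||Q) = Σ P(x) log₂(P(x)/Q(x))

Computing term by term:
  P(1)·log₂(P(1)/Q(1)) = 0.3944·log₂(0.3944/0.0133) = 1.92868
  P(2)·log₂(P(2)/Q(2)) = 0.0445·log₂(0.0445/0.459) = -0.14981
  P(3)·log₂(P(3)/Q(3)) = 0.4461·log₂(0.4461/0.2224) = 0.44798
  P(4)·log₂(P(4)/Q(4)) = 0.053·log₂(0.053/0.1912) = -0.09810
  P(5)·log₂(P(5)/Q(5)) = 0.062·log₂(0.062/0.1141) = -0.05456

D_KL(P||Q) = 1.92868 - 0.14981 + 0.44798 - 0.09810 - 0.05456 = 2.07419 ≈ 2.0742 bits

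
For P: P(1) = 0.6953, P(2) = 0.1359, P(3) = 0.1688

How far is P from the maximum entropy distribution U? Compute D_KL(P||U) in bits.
0.3959 bits

U(i) = 1/3 for all i

D_KL(P||U) = Σ P(x) log₂(P(x) / (1/3))
           = Σ P(x) log₂(P(x)) + log₂(3)
           = log₂(3) - H(P)

H(P) = -Σ P(x) log₂(P(x)):
  -P(1)·log₂(P(1)) = -(0.6953)·log₂(0.6953) = 0.36454
  -P(2)·log₂(P(2)) = -(0.1359)·log₂(0.1359) = 0.39131
  -P(3)·log₂(P(3)) = -(0.1688)·log₂(0.1688) = 0.43324
H(P) = 0.36454 + 0.39131 + 0.43324 = 1.18909 bits

log₂(3) = 1.58496 bits

D_KL(P||U) = 1.58496 - 1.18909 = 0.39587 ≈ 0.3959 bits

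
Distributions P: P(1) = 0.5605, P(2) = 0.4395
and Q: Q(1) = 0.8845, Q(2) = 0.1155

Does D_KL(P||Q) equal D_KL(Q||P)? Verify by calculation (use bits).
D_KL(P||Q) = 0.4785 bits, D_KL(Q||P) = 0.3595 bits. No — D_KL(P||Q) ≠ D_KL(Q||P) for this pair.

D_KL(P||Q) = Σ P(x) log₂(P(x)/Q(x))

Computing term by term:
  P(1)·log₂(P(1)/Q(1)) = 0.5605·log₂(0.5605/0.8845) = -0.36889
  P(2)·log₂(P(2)/Q(2)) = 0.4395·log₂(0.4395/0.1155) = 0.84734

D_KL(P||Q) = -0.36889 + 0.84734 = 0.47845 ≈ 0.4785 bits

D_KL(Q||P) = Σ Q(x) log₂(Q(x)/P(x))

Computing term by term:
  Q(1)·log₂(Q(1)/P(1)) = 0.8845·log₂(0.8845/0.5605) = 0.58213
  Q(2)·log₂(Q(2)/P(2)) = 0.1155·log₂(0.1155/0.4395) = -0.22268

D_KL(Q||P) = 0.58213 - 0.22268 = 0.35945 ≈ 0.3595 bits

These are NOT equal (difference: 0.1190 bits). KL divergence is asymmetric: D_KL(P||Q) ≠ D_KL(Q||P) in general.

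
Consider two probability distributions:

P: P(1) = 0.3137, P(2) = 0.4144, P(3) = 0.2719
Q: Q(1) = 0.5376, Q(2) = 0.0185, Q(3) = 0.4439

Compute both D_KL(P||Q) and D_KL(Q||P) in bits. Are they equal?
D_KL(P||Q) = 1.4227 bits, D_KL(Q||P) = 0.6487 bits. No, they are not equal.

D_KL(P||Q) = Σ P(x) log₂(P(x)/Q(x))

Computing term by term:
  P(1)·log₂(P(1)/Q(1)) = 0.3137·log₂(0.3137/0.5376) = -0.24379
  P(2)·log₂(P(2)/Q(2)) = 0.4144·log₂(0.4144/0.0185) = 1.85876
  P(3)·log₂(P(3)/Q(3)) = 0.2719·log₂(0.2719/0.4439) = -0.19228

D_KL(P||Q) = -0.24379 + 1.85876 - 0.19228 = 1.42269 ≈ 1.4227 bits

D_KL(Q||P) = Σ Q(x) log₂(Q(x)/P(x))

Computing term by term:
  Q(1)·log₂(Q(1)/P(1)) = 0.5376·log₂(0.5376/0.3137) = 0.41779
  Q(2)·log₂(Q(2)/P(2)) = 0.0185·log₂(0.0185/0.4144) = -0.08298
  Q(3)·log₂(Q(3)/P(3)) = 0.4439·log₂(0.4439/0.2719) = 0.31391

D_KL(Q||P) = 0.41779 - 0.08298 + 0.31391 = 0.64872 ≈ 0.6487 bits

These are NOT equal (difference: 0.7740 bits). KL divergence is asymmetric: D_KL(P||Q) ≠ D_KL(Q||P) in general.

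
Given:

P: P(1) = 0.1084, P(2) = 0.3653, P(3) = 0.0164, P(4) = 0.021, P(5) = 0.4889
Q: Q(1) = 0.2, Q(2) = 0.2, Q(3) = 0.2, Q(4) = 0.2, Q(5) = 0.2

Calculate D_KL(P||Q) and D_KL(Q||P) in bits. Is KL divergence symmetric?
D_KL(P||Q) = 0.7247 bits, D_KL(Q||P) = 1.1170 bits. No, KL divergence is not symmetric.

D_KL(P||Q) = Σ P(x) log₂(P(x)/Q(x))

Computing term by term:
  P(1)·log₂(P(1)/Q(1)) = 0.1084·log₂(0.1084/0.2) = -0.09579
  P(2)·log₂(P(2)/Q(2)) = 0.3653·log₂(0.3653/0.2) = 0.31748
  P(3)·log₂(P(3)/Q(3)) = 0.0164·log₂(0.0164/0.2) = -0.05918
  P(4)·log₂(P(4)/Q(4)) = 0.021·log₂(0.021/0.2) = -0.06828
  P(5)·log₂(P(5)/Q(5)) = 0.4889·log₂(0.4889/0.2) = 0.63046

D_KL(P||Q) = -0.09579 + 0.31748 - 0.05918 - 0.06828 + 0.63046 = 0.72469 ≈ 0.7247 bits

D_KL(Q||P) = Σ Q(x) log₂(Q(x)/P(x))

Computing term by term:
  Q(1)·log₂(Q(1)/P(1)) = 0.2·log₂(0.2/0.1084) = 0.17673
  Q(2)·log₂(Q(2)/P(2)) = 0.2·log₂(0.2/0.3653) = -0.17382
  Q(3)·log₂(Q(3)/P(3)) = 0.2·log₂(0.2/0.0164) = 0.72165
  Q(4)·log₂(Q(4)/P(4)) = 0.2·log₂(0.2/0.021) = 0.65031
  Q(5)·log₂(Q(5)/P(5)) = 0.2·log₂(0.2/0.4889) = -0.25791

D_KL(Q||P) = 0.17673 - 0.17382 + 0.72165 + 0.65031 - 0.25791 = 1.11696 ≈ 1.1170 bits

These are NOT equal (difference: 0.3923 bits). KL divergence is asymmetric: D_KL(P||Q) ≠ D_KL(Q||P) in general.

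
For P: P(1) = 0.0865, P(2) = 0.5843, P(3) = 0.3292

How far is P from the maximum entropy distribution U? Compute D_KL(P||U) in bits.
0.2989 bits

U(i) = 1/3 for all i

D_KL(P||U) = Σ P(x) log₂(P(x) / (1/3))
           = Σ P(x) log₂(P(x)) + log₂(3)
           = log₂(3) - H(P)

H(P) = -Σ P(x) log₂(P(x)):
  -P(1)·log₂(P(1)) = -(0.0865)·log₂(0.0865) = 0.30544
  -P(2)·log₂(P(2)) = -(0.5843)·log₂(0.5843) = 0.45296
  -P(3)·log₂(P(3)) = -(0.3292)·log₂(0.3292) = 0.52770
H(P) = 0.30544 + 0.45296 + 0.52770 = 1.28610 bits

log₂(3) = 1.58496 bits

D_KL(P||U) = 1.58496 - 1.28610 = 0.29886 ≈ 0.2989 bits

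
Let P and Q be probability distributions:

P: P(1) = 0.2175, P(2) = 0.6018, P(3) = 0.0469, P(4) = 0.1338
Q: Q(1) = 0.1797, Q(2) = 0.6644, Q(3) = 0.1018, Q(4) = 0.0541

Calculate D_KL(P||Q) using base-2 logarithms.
0.0963 bits

D_KL(P||Q) = Σ P(x) log₂(P(x)/Q(x))

Computing term by term:
  P(1)·log₂(P(1)/Q(1)) = 0.2175·log₂(0.2175/0.1797) = 0.05990
  P(2)·log₂(P(2)/Q(2)) = 0.6018·log₂(0.6018/0.6644) = -0.08592
  P(3)·log₂(P(3)/Q(3)) = 0.0469·log₂(0.0469/0.1018) = -0.05244
  P(4)·log₂(P(4)/Q(4)) = 0.1338·log₂(0.1338/0.0541) = 0.17479

D_KL(P||Q) = 0.05990 - 0.08592 - 0.05244 + 0.17479 = 0.09633 ≈ 0.0963 bits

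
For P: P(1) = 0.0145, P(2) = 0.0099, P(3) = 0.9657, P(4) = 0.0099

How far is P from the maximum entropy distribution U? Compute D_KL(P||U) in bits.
1.7310 bits

U(i) = 1/4 for all i

D_KL(P||U) = Σ P(x) log₂(P(x) / (1/4))
           = Σ P(x) log₂(P(x)) + log₂(4)
           = log₂(4) - H(P)

H(P) = -Σ P(x) log₂(P(x)):
  -P(1)·log₂(P(1)) = -(0.0145)·log₂(0.0145) = 0.08856
  -P(2)·log₂(P(2)) = -(0.0099)·log₂(0.0099) = 0.06592
  -P(3)·log₂(P(3)) = -(0.9657)·log₂(0.9657) = 0.04863
  -P(4)·log₂(P(4)) = -(0.0099)·log₂(0.0099) = 0.06592
H(P) = 0.08856 + 0.06592 + 0.04863 + 0.06592 = 0.26903 bits

log₂(4) = 2.00000 bits

D_KL(P||U) = 2.00000 - 0.26903 = 1.73097 ≈ 1.7310 bits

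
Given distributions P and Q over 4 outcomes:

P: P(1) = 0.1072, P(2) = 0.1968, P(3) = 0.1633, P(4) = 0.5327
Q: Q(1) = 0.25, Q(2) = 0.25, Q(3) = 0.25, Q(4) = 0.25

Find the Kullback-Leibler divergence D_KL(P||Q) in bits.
0.2822 bits

D_KL(P||Q) = Σ P(x) log₂(P(x)/Q(x))

Computing term by term:
  P(1)·log₂(P(1)/Q(1)) = 0.1072·log₂(0.1072/0.25) = -0.13096
  P(2)·log₂(P(2)/Q(2)) = 0.1968·log₂(0.1968/0.25) = -0.06793
  P(3)·log₂(P(3)/Q(3)) = 0.1633·log₂(0.1633/0.25) = -0.10033
  P(4)·log₂(P(4)/Q(4)) = 0.5327·log₂(0.5327/0.25) = 0.58139

D_KL(P||Q) = -0.13096 - 0.06793 - 0.10033 + 0.58139 = 0.28217 ≈ 0.2822 bits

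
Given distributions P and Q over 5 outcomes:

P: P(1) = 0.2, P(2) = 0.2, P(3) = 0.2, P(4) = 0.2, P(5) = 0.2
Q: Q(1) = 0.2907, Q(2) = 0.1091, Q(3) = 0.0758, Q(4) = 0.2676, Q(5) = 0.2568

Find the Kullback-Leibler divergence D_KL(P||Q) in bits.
0.1908 bits

D_KL(P||Q) = Σ P(x) log₂(P(x)/Q(x))

Computing term by term:
  P(1)·log₂(P(1)/Q(1)) = 0.2·log₂(0.2/0.2907) = -0.10791
  P(2)·log₂(P(2)/Q(2)) = 0.2·log₂(0.2/0.1091) = 0.17487
  P(3)·log₂(P(3)/Q(3)) = 0.2·log₂(0.2/0.0758) = 0.27995
  P(4)·log₂(P(4)/Q(4)) = 0.2·log₂(0.2/0.2676) = -0.08402
  P(5)·log₂(P(5)/Q(5)) = 0.2·log₂(0.2/0.2568) = -0.07213

D_KL(P||Q) = -0.10791 + 0.17487 + 0.27995 - 0.08402 - 0.07213 = 0.19076 ≈ 0.1908 bits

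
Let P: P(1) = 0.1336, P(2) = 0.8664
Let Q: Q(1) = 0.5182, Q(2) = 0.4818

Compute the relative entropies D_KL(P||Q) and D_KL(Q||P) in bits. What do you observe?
D_KL(P||Q) = 0.4722 bits, D_KL(Q||P) = 0.6055 bits. The two directions give different values (D_KL(Q||P) exceeds D_KL(P||Q) by 0.1333 bits): KL divergence is asymmetric.

D_KL(P||Q) = Σ P(x) log₂(P(x)/Q(x))

Computing term by term:
  P(1)·log₂(P(1)/Q(1)) = 0.1336·log₂(0.1336/0.5182) = -0.26127
  P(2)·log₂(P(2)/Q(2)) = 0.8664·log₂(0.8664/0.4818) = 0.73349

D_KL(P||Q) = -0.26127 + 0.73349 = 0.47222 ≈ 0.4722 bits

D_KL(Q||P) = Σ Q(x) log₂(Q(x)/P(x))

Computing term by term:
  Q(1)·log₂(Q(1)/P(1)) = 0.5182·log₂(0.5182/0.1336) = 1.01339
  Q(2)·log₂(Q(2)/P(2)) = 0.4818·log₂(0.4818/0.8664) = -0.40789

D_KL(Q||P) = 1.01339 - 0.40789 = 0.60550 ≈ 0.6055 bits

These are NOT equal (difference: 0.1333 bits). KL divergence is asymmetric: D_KL(P||Q) ≠ D_KL(Q||P) in general.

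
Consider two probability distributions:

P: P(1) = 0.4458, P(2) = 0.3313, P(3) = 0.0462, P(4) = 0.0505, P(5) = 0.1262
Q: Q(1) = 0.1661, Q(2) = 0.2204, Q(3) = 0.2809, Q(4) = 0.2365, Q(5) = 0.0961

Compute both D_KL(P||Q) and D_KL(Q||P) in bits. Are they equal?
D_KL(P||Q) = 0.6466 bits, D_KL(Q||P) = 0.8543 bits. No, they are not equal.

D_KL(P||Q) = Σ P(x) log₂(P(x)/Q(x))

Computing term by term:
  P(1)·log₂(P(1)/Q(1)) = 0.4458·log₂(0.4458/0.1661) = 0.63497
  P(2)·log₂(P(2)/Q(2)) = 0.3313·log₂(0.3313/0.2204) = 0.19481
  P(3)·log₂(P(3)/Q(3)) = 0.0462·log₂(0.0462/0.2809) = -0.12031
  P(4)·log₂(P(4)/Q(4)) = 0.0505·log₂(0.0505/0.2365) = -0.11249
  P(5)·log₂(P(5)/Q(5)) = 0.1262·log₂(0.1262/0.0961) = 0.04961

D_KL(P||Q) = 0.63497 + 0.19481 - 0.12031 - 0.11249 + 0.04961 = 0.64659 ≈ 0.6466 bits

D_KL(Q||P) = Σ Q(x) log₂(Q(x)/P(x))

Computing term by term:
  Q(1)·log₂(Q(1)/P(1)) = 0.1661·log₂(0.1661/0.4458) = -0.23658
  Q(2)·log₂(Q(2)/P(2)) = 0.2204·log₂(0.2204/0.3313) = -0.12960
  Q(3)·log₂(Q(3)/P(3)) = 0.2809·log₂(0.2809/0.0462) = 0.73149
  Q(4)·log₂(Q(4)/P(4)) = 0.2365·log₂(0.2365/0.0505) = 0.52680
  Q(5)·log₂(Q(5)/P(5)) = 0.0961·log₂(0.0961/0.1262) = -0.03778

D_KL(Q||P) = -0.23658 - 0.12960 + 0.73149 + 0.52680 - 0.03778 = 0.85433 ≈ 0.8543 bits

These are NOT equal (difference: 0.2077 bits). KL divergence is asymmetric: D_KL(P||Q) ≠ D_KL(Q||P) in general.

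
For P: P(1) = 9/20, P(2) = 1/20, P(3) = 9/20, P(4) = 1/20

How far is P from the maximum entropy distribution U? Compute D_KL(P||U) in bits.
0.5310 bits

U(i) = 1/4 for all i

D_KL(P||U) = Σ P(x) log₂(P(x) / (1/4))
           = Σ P(x) log₂(P(x)) + log₂(4)
           = log₂(4) - H(P)

H(P) = -Σ P(x) log₂(P(x)):
  -P(1)·log₂(P(1)) = -(9/20)·log₂(9/20) = 0.51840
  -P(2)·log₂(P(2)) = -(1/20)·log₂(1/20) = 0.21610
  -P(3)·log₂(P(3)) = -(9/20)·log₂(9/20) = 0.51840
  -P(4)·log₂(P(4)) = -(1/20)·log₂(1/20) = 0.21610
H(P) = 0.51840 + 0.21610 + 0.51840 + 0.21610 = 1.46900 bits

log₂(4) = 2.00000 bits

D_KL(P||U) = 2.00000 - 1.46900 = 0.53100 ≈ 0.5310 bits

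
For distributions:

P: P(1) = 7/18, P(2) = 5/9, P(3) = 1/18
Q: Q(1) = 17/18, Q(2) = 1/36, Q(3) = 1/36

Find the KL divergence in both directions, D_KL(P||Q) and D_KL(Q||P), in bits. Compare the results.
D_KL(P||Q) = 1.9588 bits, D_KL(Q||P) = 1.0612 bits. D_KL(P||Q) is larger than D_KL(Q||P) by 0.8976 bits; the two directions differ.

D_KL(P||Q) = Σ P(x) log₂(P(x)/Q(x))

Computing term by term:
  P(1)·log₂(P(1)/Q(1)) = (7/18)·log₂((7/18)/(17/18)) = -0.49782
  P(2)·log₂(P(2)/Q(2)) = (5/9)·log₂((5/9)/(1/36)) = 2.40107
  P(3)·log₂(P(3)/Q(3)) = (1/18)·log₂((1/18)/(1/36)) = 0.05556

D_KL(P||Q) = -0.49782 + 2.40107 + 0.05556 = 1.95881 ≈ 1.9588 bits

D_KL(Q||P) = Σ Q(x) log₂(Q(x)/P(x))

Computing term by term:
  Q(1)·log₂(Q(1)/P(1)) = (17/18)·log₂((17/18)/(7/18)) = 1.20899
  Q(2)·log₂(Q(2)/P(2)) = (1/36)·log₂((1/36)/(5/9)) = -0.12005
  Q(3)·log₂(Q(3)/P(3)) = (1/36)·log₂((1/36)/(1/18)) = -0.02778

D_KL(Q||P) = 1.20899 - 0.12005 - 0.02778 = 1.06116 ≈ 1.0612 bits

These are NOT equal (difference: 0.8976 bits). KL divergence is asymmetric: D_KL(P||Q) ≠ D_KL(Q||P) in general.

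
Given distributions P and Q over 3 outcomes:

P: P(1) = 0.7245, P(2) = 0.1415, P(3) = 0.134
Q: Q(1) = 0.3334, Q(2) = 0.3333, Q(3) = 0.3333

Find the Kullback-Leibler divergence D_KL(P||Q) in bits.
0.4602 bits

D_KL(P||Q) = Σ P(x) log₂(P(x)/Q(x))

Computing term by term:
  P(1)·log₂(P(1)/Q(1)) = 0.7245·log₂(0.7245/0.3334) = 0.81125
  P(2)·log₂(P(2)/Q(2)) = 0.1415·log₂(0.1415/0.3333) = -0.17490
  P(3)·log₂(P(3)/Q(3)) = 0.134·log₂(0.134/0.3333) = -0.17615

D_KL(P||Q) = 0.81125 - 0.17490 - 0.17615 = 0.46020 ≈ 0.4602 bits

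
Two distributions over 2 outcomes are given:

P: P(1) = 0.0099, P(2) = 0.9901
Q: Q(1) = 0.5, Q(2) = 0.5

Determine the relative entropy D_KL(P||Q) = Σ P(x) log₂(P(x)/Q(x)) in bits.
0.9199 bits

D_KL(P||Q) = Σ P(x) log₂(P(x)/Q(x))

Computing term by term:
  P(1)·log₂(P(1)/Q(1)) = 0.0099·log₂(0.0099/0.5) = -0.05602
  P(2)·log₂(P(2)/Q(2)) = 0.9901·log₂(0.9901/0.5) = 0.97589

D_KL(P||Q) = -0.05602 + 0.97589 = 0.91987 ≈ 0.9199 bits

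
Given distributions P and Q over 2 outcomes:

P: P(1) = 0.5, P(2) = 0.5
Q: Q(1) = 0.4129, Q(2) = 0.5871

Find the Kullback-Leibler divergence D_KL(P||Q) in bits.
0.0222 bits

D_KL(P||Q) = Σ P(x) log₂(P(x)/Q(x))

Computing term by term:
  P(1)·log₂(P(1)/Q(1)) = 0.5·log₂(0.5/0.4129) = 0.13807
  P(2)·log₂(P(2)/Q(2)) = 0.5·log₂(0.5/0.5871) = -0.11584

D_KL(P||Q) = 0.13807 - 0.11584 = 0.02223 ≈ 0.0222 bits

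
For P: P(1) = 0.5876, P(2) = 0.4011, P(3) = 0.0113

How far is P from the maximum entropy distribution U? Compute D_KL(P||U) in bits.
0.5325 bits

U(i) = 1/3 for all i

D_KL(P||U) = Σ P(x) log₂(P(x) / (1/3))
           = Σ P(x) log₂(P(x)) + log₂(3)
           = log₂(3) - H(P)

H(P) = -Σ P(x) log₂(P(x)):
  -P(1)·log₂(P(1)) = -(0.5876)·log₂(0.5876) = 0.45074
  -P(2)·log₂(P(2)) = -(0.4011)·log₂(0.4011) = 0.52864
  -P(3)·log₂(P(3)) = -(0.0113)·log₂(0.0113) = 0.07308
H(P) = 0.45074 + 0.52864 + 0.07308 = 1.05246 bits

log₂(3) = 1.58496 bits

D_KL(P||U) = 1.58496 - 1.05246 = 0.53250 ≈ 0.5325 bits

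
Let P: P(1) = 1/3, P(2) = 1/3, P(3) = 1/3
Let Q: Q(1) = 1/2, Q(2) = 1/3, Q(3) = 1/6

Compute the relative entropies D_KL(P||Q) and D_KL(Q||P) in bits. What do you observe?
D_KL(P||Q) = 0.1383 bits, D_KL(Q||P) = 0.1258 bits. The two directions give different values (D_KL(P||Q) exceeds D_KL(Q||P) by 0.0125 bits): KL divergence is asymmetric.

D_KL(P||Q) = Σ P(x) log₂(P(x)/Q(x))

Computing term by term:
  P(1)·log₂(P(1)/Q(1)) = (1/3)·log₂((1/3)/(1/2)) = -0.19499
  P(2)·log₂(P(2)/Q(2)) = (1/3)·log₂((1/3)/(1/3)) = 0.00000
  P(3)·log₂(P(3)/Q(3)) = (1/3)·log₂((1/3)/(1/6)) = 0.33333

D_KL(P||Q) = -0.19499 + 0.00000 + 0.33333 = 0.13834 ≈ 0.1383 bits

D_KL(Q||P) = Σ Q(x) log₂(Q(x)/P(x))

Computing term by term:
  Q(1)·log₂(Q(1)/P(1)) = (1/2)·log₂((1/2)/(1/3)) = 0.29248
  Q(2)·log₂(Q(2)/P(2)) = (1/3)·log₂((1/3)/(1/3)) = 0.00000
  Q(3)·log₂(Q(3)/P(3)) = (1/6)·log₂((1/6)/(1/3)) = -0.16667

D_KL(Q||P) = 0.29248 + 0.00000 - 0.16667 = 0.12581 ≈ 0.1258 bits

These are NOT equal (difference: 0.0125 bits). KL divergence is asymmetric: D_KL(P||Q) ≠ D_KL(Q||P) in general.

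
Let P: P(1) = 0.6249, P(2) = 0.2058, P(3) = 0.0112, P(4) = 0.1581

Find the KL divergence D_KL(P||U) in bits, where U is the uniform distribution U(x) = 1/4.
0.6135 bits

U(i) = 1/4 for all i

D_KL(P||U) = Σ P(x) log₂(P(x) / (1/4))
           = Σ P(x) log₂(P(x)) + log₂(4)
           = log₂(4) - H(P)

H(P) = -Σ P(x) log₂(P(x)):
  -P(1)·log₂(P(1)) = -(0.6249)·log₂(0.6249) = 0.42387
  -P(2)·log₂(P(2)) = -(0.2058)·log₂(0.2058) = 0.46936
  -P(3)·log₂(P(3)) = -(0.0112)·log₂(0.0112) = 0.07258
  -P(4)·log₂(P(4)) = -(0.1581)·log₂(0.1581) = 0.42072
H(P) = 0.42387 + 0.46936 + 0.07258 + 0.42072 = 1.38653 bits

log₂(4) = 2.00000 bits

D_KL(P||U) = 2.00000 - 1.38653 = 0.61347 ≈ 0.6135 bits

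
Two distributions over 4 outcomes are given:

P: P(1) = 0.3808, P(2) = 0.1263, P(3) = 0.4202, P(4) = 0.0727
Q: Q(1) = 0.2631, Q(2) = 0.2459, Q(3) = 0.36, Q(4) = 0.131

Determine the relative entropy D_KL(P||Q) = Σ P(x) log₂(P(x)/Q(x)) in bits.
0.1137 bits

D_KL(P||Q) = Σ P(x) log₂(P(x)/Q(x))

Computing term by term:
  P(1)·log₂(P(1)/Q(1)) = 0.3808·log₂(0.3808/0.2631) = 0.20313
  P(2)·log₂(P(2)/Q(2)) = 0.1263·log₂(0.1263/0.2459) = -0.12140
  P(3)·log₂(P(3)/Q(3)) = 0.4202·log₂(0.4202/0.36) = 0.09374
  P(4)·log₂(P(4)/Q(4)) = 0.0727·log₂(0.0727/0.131) = -0.06176

D_KL(P||Q) = 0.20313 - 0.12140 + 0.09374 - 0.06176 = 0.11371 ≈ 0.1137 bits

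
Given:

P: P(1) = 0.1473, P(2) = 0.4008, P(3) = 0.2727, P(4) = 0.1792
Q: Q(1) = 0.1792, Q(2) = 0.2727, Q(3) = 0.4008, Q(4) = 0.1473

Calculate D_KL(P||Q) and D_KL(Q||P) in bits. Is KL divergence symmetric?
D_KL(P||Q) = 0.0802 bits, D_KL(Q||P) = 0.0802 bits. The two values coincide for this particular pair, but no — KL divergence is not symmetric in general.

D_KL(P||Q) = Σ P(x) log₂(P(x)/Q(x))

Computing term by term:
  P(1)·log₂(P(1)/Q(1)) = 0.1473·log₂(0.1473/0.1792) = -0.04166
  P(2)·log₂(P(2)/Q(2)) = 0.4008·log₂(0.4008/0.2727) = 0.22267
  P(3)·log₂(P(3)/Q(3)) = 0.2727·log₂(0.2727/0.4008) = -0.15150
  P(4)·log₂(P(4)/Q(4)) = 0.1792·log₂(0.1792/0.1473) = 0.05068

D_KL(P||Q) = -0.04166 + 0.22267 - 0.15150 + 0.05068 = 0.08019 ≈ 0.0802 bits

D_KL(Q||P) = Σ Q(x) log₂(Q(x)/P(x))

Computing term by term:
  Q(1)·log₂(Q(1)/P(1)) = 0.1792·log₂(0.1792/0.1473) = 0.05068
  Q(2)·log₂(Q(2)/P(2)) = 0.2727·log₂(0.2727/0.4008) = -0.15150
  Q(3)·log₂(Q(3)/P(3)) = 0.4008·log₂(0.4008/0.2727) = 0.22267
  Q(4)·log₂(Q(4)/P(4)) = 0.1473·log₂(0.1473/0.1792) = -0.04166

D_KL(Q||P) = 0.05068 - 0.15150 + 0.22267 - 0.04166 = 0.08019 ≈ 0.0802 bits

These ARE equal here. Q is P with outcomes relabeled (Q(1) = P(4), Q(2) = P(3), Q(3) = P(2), Q(4) = P(1)) by a relabeling that is its own inverse, so the two sums contain exactly the same terms in a different order. This is a special case — KL divergence is not symmetric in general: D_KL(P||Q) ≠ D_KL(Q||P) for most P, Q.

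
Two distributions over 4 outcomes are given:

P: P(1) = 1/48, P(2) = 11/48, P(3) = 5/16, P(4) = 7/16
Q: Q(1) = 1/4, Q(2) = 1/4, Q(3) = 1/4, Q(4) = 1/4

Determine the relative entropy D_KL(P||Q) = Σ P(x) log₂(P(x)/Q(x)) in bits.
0.3504 bits

D_KL(P||Q) = Σ P(x) log₂(P(x)/Q(x))

Computing term by term:
  P(1)·log₂(P(1)/Q(1)) = (1/48)·log₂((1/48)/(1/4)) = -0.07469
  P(2)·log₂(P(2)/Q(2)) = (11/48)·log₂((11/48)/(1/4)) = -0.02877
  P(3)·log₂(P(3)/Q(3)) = (5/16)·log₂((5/16)/(1/4)) = 0.10060
  P(4)·log₂(P(4)/Q(4)) = (7/16)·log₂((7/16)/(1/4)) = 0.35322

D_KL(P||Q) = -0.07469 - 0.02877 + 0.10060 + 0.35322 = 0.35036 ≈ 0.3504 bits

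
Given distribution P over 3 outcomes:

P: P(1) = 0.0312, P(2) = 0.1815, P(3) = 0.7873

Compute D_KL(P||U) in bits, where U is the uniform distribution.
0.7104 bits

U(i) = 1/3 for all i

D_KL(P||U) = Σ P(x) log₂(P(x) / (1/3))
           = Σ P(x) log₂(P(x)) + log₂(3)
           = log₂(3) - H(P)

H(P) = -Σ P(x) log₂(P(x)):
  -P(1)·log₂(P(1)) = -(0.0312)·log₂(0.0312) = 0.15607
  -P(2)·log₂(P(2)) = -(0.1815)·log₂(0.1815) = 0.44685
  -P(3)·log₂(P(3)) = -(0.7873)·log₂(0.7873) = 0.27163
H(P) = 0.15607 + 0.44685 + 0.27163 = 0.87455 bits

log₂(3) = 1.58496 bits

D_KL(P||U) = 1.58496 - 0.87455 = 0.71041 ≈ 0.7104 bits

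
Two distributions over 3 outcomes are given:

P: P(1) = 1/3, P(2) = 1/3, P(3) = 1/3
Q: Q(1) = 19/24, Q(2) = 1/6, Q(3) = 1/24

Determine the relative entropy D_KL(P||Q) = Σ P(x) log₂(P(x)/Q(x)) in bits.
0.9174 bits

D_KL(P||Q) = Σ P(x) log₂(P(x)/Q(x))

Computing term by term:
  P(1)·log₂(P(1)/Q(1)) = (1/3)·log₂((1/3)/(19/24)) = -0.41598
  P(2)·log₂(P(2)/Q(2)) = (1/3)·log₂((1/3)/(1/6)) = 0.33333
  P(3)·log₂(P(3)/Q(3)) = (1/3)·log₂((1/3)/(1/24)) = 1.00000

D_KL(P||Q) = -0.41598 + 0.33333 + 1.00000 = 0.91735 ≈ 0.9174 bits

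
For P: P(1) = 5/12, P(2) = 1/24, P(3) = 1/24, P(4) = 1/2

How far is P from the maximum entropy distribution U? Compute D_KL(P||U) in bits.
0.5917 bits

U(i) = 1/4 for all i

D_KL(P||U) = Σ P(x) log₂(P(x) / (1/4))
           = Σ P(x) log₂(P(x)) + log₂(4)
           = log₂(4) - H(P)

H(P) = -Σ P(x) log₂(P(x)):
  -P(1)·log₂(P(1)) = -(5/12)·log₂(5/12) = 0.52626
  -P(2)·log₂(P(2)) = -(1/24)·log₂(1/24) = 0.19104
  -P(3)·log₂(P(3)) = -(1/24)·log₂(1/24) = 0.19104
  -P(4)·log₂(P(4)) = -(1/2)·log₂(1/2) = 0.50000
H(P) = 0.52626 + 0.19104 + 0.19104 + 0.50000 = 1.40834 bits

log₂(4) = 2.00000 bits

D_KL(P||U) = 2.00000 - 1.40834 = 0.59166 ≈ 0.5917 bits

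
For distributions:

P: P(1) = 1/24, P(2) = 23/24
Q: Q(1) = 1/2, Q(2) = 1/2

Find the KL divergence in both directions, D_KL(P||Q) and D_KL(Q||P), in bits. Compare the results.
D_KL(P||Q) = 0.7501 bits, D_KL(Q||P) = 1.3232 bits. D_KL(Q||P) is larger than D_KL(P||Q) by 0.5731 bits; the two directions differ.

D_KL(P||Q) = Σ P(x) log₂(P(x)/Q(x))

Computing term by term:
  P(1)·log₂(P(1)/Q(1)) = (1/24)·log₂((1/24)/(1/2)) = -0.14937
  P(2)·log₂(P(2)/Q(2)) = (23/24)·log₂((23/24)/(1/2)) = 0.89949

D_KL(P||Q) = -0.14937 + 0.89949 = 0.75012 ≈ 0.7501 bits

D_KL(Q||P) = Σ Q(x) log₂(Q(x)/P(x))

Computing term by term:
  Q(1)·log₂(Q(1)/P(1)) = (1/2)·log₂((1/2)/(1/24)) = 1.79248
  Q(2)·log₂(Q(2)/P(2)) = (1/2)·log₂((1/2)/(23/24)) = -0.46930

D_KL(Q||P) = 1.79248 - 0.46930 = 1.32318 ≈ 1.3232 bits

These are NOT equal (difference: 0.5731 bits). KL divergence is asymmetric: D_KL(P||Q) ≠ D_KL(Q||P) in general.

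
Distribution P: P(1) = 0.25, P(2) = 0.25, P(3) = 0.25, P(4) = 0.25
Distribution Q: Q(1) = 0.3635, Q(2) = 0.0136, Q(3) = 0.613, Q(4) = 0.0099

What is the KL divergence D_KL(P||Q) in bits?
1.7562 bits

D_KL(P||Q) = Σ P(x) log₂(P(x)/Q(x))

Computing term by term:
  P(1)·log₂(P(1)/Q(1)) = 0.25·log₂(0.25/0.3635) = -0.13501
  P(2)·log₂(P(2)/Q(2)) = 0.25·log₂(0.25/0.0136) = 1.05006
  P(3)·log₂(P(3)/Q(3)) = 0.25·log₂(0.25/0.613) = -0.32349
  P(4)·log₂(P(4)/Q(4)) = 0.25·log₂(0.25/0.0099) = 1.16459

D_KL(P||Q) = -0.13501 + 1.05006 - 0.32349 + 1.16459 = 1.75615 ≈ 1.7562 bits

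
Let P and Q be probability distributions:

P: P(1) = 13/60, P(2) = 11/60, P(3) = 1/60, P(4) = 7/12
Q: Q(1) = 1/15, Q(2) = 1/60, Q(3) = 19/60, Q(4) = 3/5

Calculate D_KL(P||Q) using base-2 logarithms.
0.9082 bits

D_KL(P||Q) = Σ P(x) log₂(P(x)/Q(x))

Computing term by term:
  P(1)·log₂(P(1)/Q(1)) = (13/60)·log₂((13/60)/(1/15)) = 0.36843
  P(2)·log₂(P(2)/Q(2)) = (11/60)·log₂((11/60)/(1/60)) = 0.63423
  P(3)·log₂(P(3)/Q(3)) = (1/60)·log₂((1/60)/(19/60)) = -0.07080
  P(4)·log₂(P(4)/Q(4)) = (7/12)·log₂((7/12)/(3/5)) = -0.02371

D_KL(P||Q) = 0.36843 + 0.63423 - 0.07080 - 0.02371 = 0.90815 ≈ 0.9082 bits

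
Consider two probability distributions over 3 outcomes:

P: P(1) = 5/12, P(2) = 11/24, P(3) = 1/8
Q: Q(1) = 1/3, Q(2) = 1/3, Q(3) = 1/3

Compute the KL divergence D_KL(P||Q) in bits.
0.1678 bits

D_KL(P||Q) = Σ P(x) log₂(P(x)/Q(x))

Computing term by term:
  P(1)·log₂(P(1)/Q(1)) = (5/12)·log₂((5/12)/(1/3)) = 0.13414
  P(2)·log₂(P(2)/Q(2)) = (11/24)·log₂((11/24)/(1/3)) = 0.21057
  P(3)·log₂(P(3)/Q(3)) = (1/8)·log₂((1/8)/(1/3)) = -0.17688

D_KL(P||Q) = 0.13414 + 0.21057 - 0.17688 = 0.16783 ≈ 0.1678 bits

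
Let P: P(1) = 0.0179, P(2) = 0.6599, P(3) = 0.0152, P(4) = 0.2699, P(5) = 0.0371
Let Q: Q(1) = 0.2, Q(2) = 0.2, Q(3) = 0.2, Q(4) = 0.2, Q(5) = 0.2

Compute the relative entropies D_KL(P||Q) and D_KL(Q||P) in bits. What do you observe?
D_KL(P||Q) = 1.0442 bits, D_KL(Q||P) = 1.4951 bits. The two directions give different values (D_KL(Q||P) exceeds D_KL(P||Q) by 0.4509 bits): KL divergence is asymmetric.

D_KL(P||Q) = Σ P(x) log₂(P(x)/Q(x))

Computing term by term:
  P(1)·log₂(P(1)/Q(1)) = 0.0179·log₂(0.0179/0.2) = -0.06233
  P(2)·log₂(P(2)/Q(2)) = 0.6599·log₂(0.6599/0.2) = 1.13651
  P(3)·log₂(P(3)/Q(3)) = 0.0152·log₂(0.0152/0.2) = -0.05651
  P(4)·log₂(P(4)/Q(4)) = 0.2699·log₂(0.2699/0.2) = 0.11671
  P(5)·log₂(P(5)/Q(5)) = 0.0371·log₂(0.0371/0.2) = -0.09017

D_KL(P||Q) = -0.06233 + 1.13651 - 0.05651 + 0.11671 - 0.09017 = 1.04421 ≈ 1.0442 bits

D_KL(Q||P) = Σ Q(x) log₂(Q(x)/P(x))

Computing term by term:
  Q(1)·log₂(Q(1)/P(1)) = 0.2·log₂(0.2/0.0179) = 0.69639
  Q(2)·log₂(Q(2)/P(2)) = 0.2·log₂(0.2/0.6599) = -0.34445
  Q(3)·log₂(Q(3)/P(3)) = 0.2·log₂(0.2/0.0152) = 0.74357
  Q(4)·log₂(Q(4)/P(4)) = 0.2·log₂(0.2/0.2699) = -0.08648
  Q(5)·log₂(Q(5)/P(5)) = 0.2·log₂(0.2/0.0371) = 0.48610

D_KL(Q||P) = 0.69639 - 0.34445 + 0.74357 - 0.08648 + 0.48610 = 1.49513 ≈ 1.4951 bits

These are NOT equal (difference: 0.4509 bits). KL divergence is asymmetric: D_KL(P||Q) ≠ D_KL(Q||P) in general.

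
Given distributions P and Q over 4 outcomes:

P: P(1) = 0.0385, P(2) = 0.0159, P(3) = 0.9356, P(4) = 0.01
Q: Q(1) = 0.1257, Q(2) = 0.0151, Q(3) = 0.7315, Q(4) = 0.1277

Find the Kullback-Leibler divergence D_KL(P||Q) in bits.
0.2309 bits

D_KL(P||Q) = Σ P(x) log₂(P(x)/Q(x))

Computing term by term:
  P(1)·log₂(P(1)/Q(1)) = 0.0385·log₂(0.0385/0.1257) = -0.06572
  P(2)·log₂(P(2)/Q(2)) = 0.0159·log₂(0.0159/0.0151) = 0.00118
  P(3)·log₂(P(3)/Q(3)) = 0.9356·log₂(0.9356/0.7315) = 0.33217
  P(4)·log₂(P(4)/Q(4)) = 0.01·log₂(0.01/0.1277) = -0.03675

D_KL(P||Q) = -0.06572 + 0.00118 + 0.33217 - 0.03675 = 0.23088 ≈ 0.2309 bits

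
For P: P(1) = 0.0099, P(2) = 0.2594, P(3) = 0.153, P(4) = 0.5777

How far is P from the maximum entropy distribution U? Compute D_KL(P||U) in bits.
0.5574 bits

U(i) = 1/4 for all i

D_KL(P||U) = Σ P(x) log₂(P(x) / (1/4))
           = Σ P(x) log₂(P(x)) + log₂(4)
           = log₂(4) - H(P)

H(P) = -Σ P(x) log₂(P(x)):
  -P(1)·log₂(P(1)) = -(0.0099)·log₂(0.0099) = 0.06592
  -P(2)·log₂(P(2)) = -(0.2594)·log₂(0.2594) = 0.50499
  -P(3)·log₂(P(3)) = -(0.153)·log₂(0.153) = 0.41438
  -P(4)·log₂(P(4)) = -(0.5777)·log₂(0.5777) = 0.45731
H(P) = 0.06592 + 0.50499 + 0.41438 + 0.45731 = 1.44260 bits

log₂(4) = 2.00000 bits

D_KL(P||U) = 2.00000 - 1.44260 = 0.55740 ≈ 0.5574 bits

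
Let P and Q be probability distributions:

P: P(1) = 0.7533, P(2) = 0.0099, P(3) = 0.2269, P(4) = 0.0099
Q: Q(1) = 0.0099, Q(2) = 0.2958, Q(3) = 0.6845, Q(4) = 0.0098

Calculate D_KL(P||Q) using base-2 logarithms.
4.2980 bits

D_KL(P||Q) = Σ P(x) log₂(P(x)/Q(x))

Computing term by term:
  P(1)·log₂(P(1)/Q(1)) = 0.7533·log₂(0.7533/0.0099) = 4.70786
  P(2)·log₂(P(2)/Q(2)) = 0.0099·log₂(0.0099/0.2958) = -0.04852
  P(3)·log₂(P(3)/Q(3)) = 0.2269·log₂(0.2269/0.6845) = -0.36145
  P(4)·log₂(P(4)/Q(4)) = 0.0099·log₂(0.0099/0.0098) = 0.00015

D_KL(P||Q) = 4.70786 - 0.04852 - 0.36145 + 0.00015 = 4.29804 ≈ 4.2980 bits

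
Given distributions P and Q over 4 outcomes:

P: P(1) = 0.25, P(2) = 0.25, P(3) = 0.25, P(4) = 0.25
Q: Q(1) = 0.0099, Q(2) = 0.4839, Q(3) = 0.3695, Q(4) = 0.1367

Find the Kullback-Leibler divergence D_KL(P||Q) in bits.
1.0032 bits

D_KL(P||Q) = Σ P(x) log₂(P(x)/Q(x))

Computing term by term:
  P(1)·log₂(P(1)/Q(1)) = 0.25·log₂(0.25/0.0099) = 1.16459
  P(2)·log₂(P(2)/Q(2)) = 0.25·log₂(0.25/0.4839) = -0.23820
  P(3)·log₂(P(3)/Q(3)) = 0.25·log₂(0.25/0.3695) = -0.14091
  P(4)·log₂(P(4)/Q(4)) = 0.25·log₂(0.25/0.1367) = 0.21773

D_KL(P||Q) = 1.16459 - 0.23820 - 0.14091 + 0.21773 = 1.00321 ≈ 1.0032 bits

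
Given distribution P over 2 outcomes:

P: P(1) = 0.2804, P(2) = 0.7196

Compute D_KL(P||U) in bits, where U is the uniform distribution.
0.1440 bits

U(i) = 1/2 for all i

D_KL(P||U) = Σ P(x) log₂(P(x) / (1/2))
           = Σ P(x) log₂(P(x)) + log₂(2)
           = log₂(2) - H(P)

H(P) = -Σ P(x) log₂(P(x)):
  -P(1)·log₂(P(1)) = -(0.2804)·log₂(0.2804) = 0.51438
  -P(2)·log₂(P(2)) = -(0.7196)·log₂(0.7196) = 0.34162
H(P) = 0.51438 + 0.34162 = 0.85600 bits

log₂(2) = 1.00000 bits

D_KL(P||U) = 1.00000 - 0.85600 = 0.14400 ≈ 0.1440 bits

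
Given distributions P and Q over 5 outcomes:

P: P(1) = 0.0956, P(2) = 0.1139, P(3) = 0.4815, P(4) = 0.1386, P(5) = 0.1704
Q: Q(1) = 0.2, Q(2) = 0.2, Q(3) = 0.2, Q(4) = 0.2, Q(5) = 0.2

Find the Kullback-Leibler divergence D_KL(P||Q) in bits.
0.3033 bits

D_KL(P||Q) = Σ P(x) log₂(P(x)/Q(x))

Computing term by term:
  P(1)·log₂(P(1)/Q(1)) = 0.0956·log₂(0.0956/0.2) = -0.10181
  P(2)·log₂(P(2)/Q(2)) = 0.1139·log₂(0.1139/0.2) = -0.09251
  P(3)·log₂(P(3)/Q(3)) = 0.4815·log₂(0.4815/0.2) = 0.61032
  P(4)·log₂(P(4)/Q(4)) = 0.1386·log₂(0.1386/0.2) = -0.07333
  P(5)·log₂(P(5)/Q(5)) = 0.1704·log₂(0.1704/0.2) = -0.03938

D_KL(P||Q) = -0.10181 - 0.09251 + 0.61032 - 0.07333 - 0.03938 = 0.30329 ≈ 0.3033 bits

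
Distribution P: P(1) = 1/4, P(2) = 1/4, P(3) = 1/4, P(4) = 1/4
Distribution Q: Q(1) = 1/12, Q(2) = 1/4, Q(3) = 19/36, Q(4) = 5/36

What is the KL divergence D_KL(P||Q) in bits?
0.3387 bits

D_KL(P||Q) = Σ P(x) log₂(P(x)/Q(x))

Computing term by term:
  P(1)·log₂(P(1)/Q(1)) = (1/4)·log₂((1/4)/(1/12)) = 0.39624
  P(2)·log₂(P(2)/Q(2)) = (1/4)·log₂((1/4)/(1/4)) = 0.00000
  P(3)·log₂(P(3)/Q(3)) = (1/4)·log₂((1/4)/(19/36)) = -0.26950
  P(4)·log₂(P(4)/Q(4)) = (1/4)·log₂((1/4)/(5/36)) = 0.21200

D_KL(P||Q) = 0.39624 + 0.00000 - 0.26950 + 0.21200 = 0.33874 ≈ 0.3387 bits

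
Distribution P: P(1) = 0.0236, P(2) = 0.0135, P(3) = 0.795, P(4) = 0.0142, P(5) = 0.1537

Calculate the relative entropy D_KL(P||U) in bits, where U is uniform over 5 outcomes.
1.3450 bits

U(i) = 1/5 for all i

D_KL(P||U) = Σ P(x) log₂(P(x) / (1/5))
           = Σ P(x) log₂(P(x)) + log₂(5)
           = log₂(5) - H(P)

H(P) = -Σ P(x) log₂(P(x)):
  -P(1)·log₂(P(1)) = -(0.0236)·log₂(0.0236) = 0.12756
  -P(2)·log₂(P(2)) = -(0.0135)·log₂(0.0135) = 0.08385
  -P(3)·log₂(P(3)) = -(0.795)·log₂(0.795) = 0.26312
  -P(4)·log₂(P(4)) = -(0.0142)·log₂(0.0142) = 0.08716
  -P(5)·log₂(P(5)) = -(0.1537)·log₂(0.1537) = 0.41527
H(P) = 0.12756 + 0.08385 + 0.26312 + 0.08716 + 0.41527 = 0.97696 bits

log₂(5) = 2.32193 bits

D_KL(P||U) = 2.32193 - 0.97696 = 1.34497 ≈ 1.3450 bits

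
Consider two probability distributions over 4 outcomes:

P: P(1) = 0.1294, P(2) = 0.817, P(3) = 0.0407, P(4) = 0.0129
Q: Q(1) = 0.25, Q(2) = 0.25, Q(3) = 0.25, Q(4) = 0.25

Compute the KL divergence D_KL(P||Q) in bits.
1.1111 bits

D_KL(P||Q) = Σ P(x) log₂(P(x)/Q(x))

Computing term by term:
  P(1)·log₂(P(1)/Q(1)) = 0.1294·log₂(0.1294/0.25) = -0.12294
  P(2)·log₂(P(2)/Q(2)) = 0.817·log₂(0.817/0.25) = 1.39577
  P(3)·log₂(P(3)/Q(3)) = 0.0407·log₂(0.0407/0.25) = -0.10659
  P(4)·log₂(P(4)/Q(4)) = 0.0129·log₂(0.0129/0.25) = -0.05517

D_KL(P||Q) = -0.12294 + 1.39577 - 0.10659 - 0.05517 = 1.11107 ≈ 1.1111 bits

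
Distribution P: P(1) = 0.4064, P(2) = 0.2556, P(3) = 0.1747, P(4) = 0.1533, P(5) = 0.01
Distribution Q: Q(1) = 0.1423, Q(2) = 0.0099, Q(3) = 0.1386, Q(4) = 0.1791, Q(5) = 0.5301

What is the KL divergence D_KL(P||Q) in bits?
1.7808 bits

D_KL(P||Q) = Σ P(x) log₂(P(x)/Q(x))

Computing term by term:
  P(1)·log₂(P(1)/Q(1)) = 0.4064·log₂(0.4064/0.1423) = 0.61528
  P(2)·log₂(P(2)/Q(2)) = 0.2556·log₂(0.2556/0.0099) = 1.19884
  P(3)·log₂(P(3)/Q(3)) = 0.1747·log₂(0.1747/0.1386) = 0.05834
  P(4)·log₂(P(4)/Q(4)) = 0.1533·log₂(0.1533/0.1791) = -0.03440
  P(5)·log₂(P(5)/Q(5)) = 0.01·log₂(0.01/0.5301) = -0.05728

D_KL(P||Q) = 0.61528 + 1.19884 + 0.05834 - 0.03440 - 0.05728 = 1.78078 ≈ 1.7808 bits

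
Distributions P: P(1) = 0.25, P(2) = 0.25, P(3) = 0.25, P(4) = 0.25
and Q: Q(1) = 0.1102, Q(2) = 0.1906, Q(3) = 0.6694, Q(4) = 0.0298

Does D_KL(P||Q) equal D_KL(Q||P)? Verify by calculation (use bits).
D_KL(P||Q) = 0.8052 bits, D_KL(Q||P) = 0.6549 bits. No — D_KL(P||Q) ≠ D_KL(Q||P) for this pair.

D_KL(P||Q) = Σ P(x) log₂(P(x)/Q(x))

Computing term by term:
  P(1)·log₂(P(1)/Q(1)) = 0.25·log₂(0.25/0.1102) = 0.29545
  P(2)·log₂(P(2)/Q(2)) = 0.25·log₂(0.25/0.1906) = 0.09784
  P(3)·log₂(P(3)/Q(3)) = 0.25·log₂(0.25/0.6694) = -0.35524
  P(4)·log₂(P(4)/Q(4)) = 0.25·log₂(0.25/0.0298) = 0.76714

D_KL(P||Q) = 0.29545 + 0.09784 - 0.35524 + 0.76714 = 0.80519 ≈ 0.8052 bits

D_KL(Q||P) = Σ Q(x) log₂(Q(x)/P(x))

Computing term by term:
  Q(1)·log₂(Q(1)/P(1)) = 0.1102·log₂(0.1102/0.25) = -0.13023
  Q(2)·log₂(Q(2)/P(2)) = 0.1906·log₂(0.1906/0.25) = -0.07460
  Q(3)·log₂(Q(3)/P(3)) = 0.6694·log₂(0.6694/0.25) = 0.95118
  Q(4)·log₂(Q(4)/P(4)) = 0.0298·log₂(0.0298/0.25) = -0.09144

D_KL(Q||P) = -0.13023 - 0.07460 + 0.95118 - 0.09144 = 0.65491 ≈ 0.6549 bits

These are NOT equal (difference: 0.1503 bits). KL divergence is asymmetric: D_KL(P||Q) ≠ D_KL(Q||P) in general.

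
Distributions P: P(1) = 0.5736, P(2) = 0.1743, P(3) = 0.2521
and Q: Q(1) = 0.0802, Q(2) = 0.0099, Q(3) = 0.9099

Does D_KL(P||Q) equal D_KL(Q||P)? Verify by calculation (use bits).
D_KL(P||Q) = 1.8825 bits, D_KL(Q||P) = 1.4163 bits. No — D_KL(P||Q) ≠ D_KL(Q||P) for this pair.

D_KL(P||Q) = Σ P(x) log₂(P(x)/Q(x))

Computing term by term:
  P(1)·log₂(P(1)/Q(1)) = 0.5736·log₂(0.5736/0.0802) = 1.62809
  P(2)·log₂(P(2)/Q(2)) = 0.1743·log₂(0.1743/0.0099) = 0.72125
  P(3)·log₂(P(3)/Q(3)) = 0.2521·log₂(0.2521/0.9099) = -0.46682

D_KL(P||Q) = 1.62809 + 0.72125 - 0.46682 = 1.88252 ≈ 1.8825 bits

D_KL(Q||P) = Σ Q(x) log₂(Q(x)/P(x))

Computing term by term:
  Q(1)·log₂(Q(1)/P(1)) = 0.0802·log₂(0.0802/0.5736) = -0.22764
  Q(2)·log₂(Q(2)/P(2)) = 0.0099·log₂(0.0099/0.1743) = -0.04097
  Q(3)·log₂(Q(3)/P(3)) = 0.9099·log₂(0.9099/0.2521) = 1.68487

D_KL(Q||P) = -0.22764 - 0.04097 + 1.68487 = 1.41626 ≈ 1.4163 bits

These are NOT equal (difference: 0.4662 bits). KL divergence is asymmetric: D_KL(P||Q) ≠ D_KL(Q||P) in general.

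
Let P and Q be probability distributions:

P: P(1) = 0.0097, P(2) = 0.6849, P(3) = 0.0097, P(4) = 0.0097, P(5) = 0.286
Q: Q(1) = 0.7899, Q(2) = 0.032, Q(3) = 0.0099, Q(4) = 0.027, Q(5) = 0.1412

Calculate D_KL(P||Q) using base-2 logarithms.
3.2421 bits

D_KL(P||Q) = Σ P(x) log₂(P(x)/Q(x))

Computing term by term:
  P(1)·log₂(P(1)/Q(1)) = 0.0097·log₂(0.0097/0.7899) = -0.06157
  P(2)·log₂(P(2)/Q(2)) = 0.6849·log₂(0.6849/0.032) = 3.02709
  P(3)·log₂(P(3)/Q(3)) = 0.0097·log₂(0.0097/0.0099) = -0.00029
  P(4)·log₂(P(4)/Q(4)) = 0.0097·log₂(0.0097/0.027) = -0.01433
  P(5)·log₂(P(5)/Q(5)) = 0.286·log₂(0.286/0.1412) = 0.29123

D_KL(P||Q) = -0.06157 + 3.02709 - 0.00029 - 0.01433 + 0.29123 = 3.24213 ≈ 3.2421 bits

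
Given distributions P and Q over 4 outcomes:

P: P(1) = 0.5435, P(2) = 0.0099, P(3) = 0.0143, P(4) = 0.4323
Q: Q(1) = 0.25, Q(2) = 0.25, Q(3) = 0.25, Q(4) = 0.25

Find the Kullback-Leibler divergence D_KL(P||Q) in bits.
0.8453 bits

D_KL(P||Q) = Σ P(x) log₂(P(x)/Q(x))

Computing term by term:
  P(1)·log₂(P(1)/Q(1)) = 0.5435·log₂(0.5435/0.25) = 0.60891
  P(2)·log₂(P(2)/Q(2)) = 0.0099·log₂(0.0099/0.25) = -0.04612
  P(3)·log₂(P(3)/Q(3)) = 0.0143·log₂(0.0143/0.25) = -0.05903
  P(4)·log₂(P(4)/Q(4)) = 0.4323·log₂(0.4323/0.25) = 0.34156

D_KL(P||Q) = 0.60891 - 0.04612 - 0.05903 + 0.34156 = 0.84532 ≈ 0.8453 bits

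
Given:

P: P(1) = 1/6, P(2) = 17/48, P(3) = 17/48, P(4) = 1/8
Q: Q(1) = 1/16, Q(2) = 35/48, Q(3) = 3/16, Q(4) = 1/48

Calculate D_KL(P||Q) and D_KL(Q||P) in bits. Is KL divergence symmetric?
D_KL(P||Q) = 0.5149 bits, D_KL(Q||P) = 0.4453 bits. No, KL divergence is not symmetric.

D_KL(P||Q) = Σ P(x) log₂(P(x)/Q(x))

Computing term by term:
  P(1)·log₂(P(1)/Q(1)) = (1/6)·log₂((1/6)/(1/16)) = 0.23584
  P(2)·log₂(P(2)/Q(2)) = (17/48)·log₂((17/48)/(35/48)) = -0.36898
  P(3)·log₂(P(3)/Q(3)) = (17/48)·log₂((17/48)/(3/16)) = 0.32496
  P(4)·log₂(P(4)/Q(4)) = (1/8)·log₂((1/8)/(1/48)) = 0.32312

D_KL(P||Q) = 0.23584 - 0.36898 + 0.32496 + 0.32312 = 0.51494 ≈ 0.5149 bits

D_KL(Q||P) = Σ Q(x) log₂(Q(x)/P(x))

Computing term by term:
  Q(1)·log₂(Q(1)/P(1)) = (1/16)·log₂((1/16)/(1/6)) = -0.08844
  Q(2)·log₂(Q(2)/P(2)) = (35/48)·log₂((35/48)/(17/48)) = 0.75966
  Q(3)·log₂(Q(3)/P(3)) = (3/16)·log₂((3/16)/(17/48)) = -0.17204
  Q(4)·log₂(Q(4)/P(4)) = (1/48)·log₂((1/48)/(1/8)) = -0.05385

D_KL(Q||P) = -0.08844 + 0.75966 - 0.17204 - 0.05385 = 0.44533 ≈ 0.4453 bits

These are NOT equal (difference: 0.0696 bits). KL divergence is asymmetric: D_KL(P||Q) ≠ D_KL(Q||P) in general.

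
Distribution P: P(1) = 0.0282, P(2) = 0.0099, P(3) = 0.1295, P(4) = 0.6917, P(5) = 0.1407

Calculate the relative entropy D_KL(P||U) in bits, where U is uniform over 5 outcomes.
0.9630 bits

U(i) = 1/5 for all i

D_KL(P||U) = Σ P(x) log₂(P(x) / (1/5))
           = Σ P(x) log₂(P(x)) + log₂(5)
           = log₂(5) - H(P)

H(P) = -Σ P(x) log₂(P(x)):
  -P(1)·log₂(P(1)) = -(0.0282)·log₂(0.0282) = 0.14518
  -P(2)·log₂(P(2)) = -(0.0099)·log₂(0.0099) = 0.06592
  -P(3)·log₂(P(3)) = -(0.1295)·log₂(0.1295) = 0.38189
  -P(4)·log₂(P(4)) = -(0.6917)·log₂(0.6917) = 0.36783
  -P(5)·log₂(P(5)) = -(0.1407)·log₂(0.1407) = 0.39808
H(P) = 0.14518 + 0.06592 + 0.38189 + 0.36783 + 0.39808 = 1.35890 bits

log₂(5) = 2.32193 bits

D_KL(P||U) = 2.32193 - 1.35890 = 0.96303 ≈ 0.9630 bits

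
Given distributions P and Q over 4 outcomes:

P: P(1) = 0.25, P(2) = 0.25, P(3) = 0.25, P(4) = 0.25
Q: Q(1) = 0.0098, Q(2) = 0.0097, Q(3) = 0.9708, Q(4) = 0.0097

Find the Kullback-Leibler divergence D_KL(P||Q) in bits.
3.0228 bits

D_KL(P||Q) = Σ P(x) log₂(P(x)/Q(x))

Computing term by term:
  P(1)·log₂(P(1)/Q(1)) = 0.25·log₂(0.25/0.0098) = 1.16825
  P(2)·log₂(P(2)/Q(2)) = 0.25·log₂(0.25/0.0097) = 1.17195
  P(3)·log₂(P(3)/Q(3)) = 0.25·log₂(0.25/0.9708) = -0.48931
  P(4)·log₂(P(4)/Q(4)) = 0.25·log₂(0.25/0.0097) = 1.17195

D_KL(P||Q) = 1.16825 + 1.17195 - 0.48931 + 1.17195 = 3.02284 ≈ 3.0228 bits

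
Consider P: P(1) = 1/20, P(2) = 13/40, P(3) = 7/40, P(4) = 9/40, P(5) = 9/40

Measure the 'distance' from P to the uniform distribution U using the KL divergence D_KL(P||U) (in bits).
0.1704 bits

U(i) = 1/5 for all i

D_KL(P||U) = Σ P(x) log₂(P(x) / (1/5))
           = Σ P(x) log₂(P(x)) + log₂(5)
           = log₂(5) - H(P)

H(P) = -Σ P(x) log₂(P(x)):
  -P(1)·log₂(P(1)) = -(1/20)·log₂(1/20) = 0.21610
  -P(2)·log₂(P(2)) = -(13/40)·log₂(13/40) = 0.52698
  -P(3)·log₂(P(3)) = -(7/40)·log₂(7/40) = 0.44005
  -P(4)·log₂(P(4)) = -(9/40)·log₂(9/40) = 0.48420
  -P(5)·log₂(P(5)) = -(9/40)·log₂(9/40) = 0.48420
H(P) = 0.21610 + 0.52698 + 0.44005 + 0.48420 + 0.48420 = 2.15153 bits

log₂(5) = 2.32193 bits

D_KL(P||U) = 2.32193 - 2.15153 = 0.17040 ≈ 0.1704 bits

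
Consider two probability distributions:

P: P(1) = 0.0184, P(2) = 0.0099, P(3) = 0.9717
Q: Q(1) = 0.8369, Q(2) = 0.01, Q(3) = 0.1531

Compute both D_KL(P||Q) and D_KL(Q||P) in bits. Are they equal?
D_KL(P||Q) = 2.4891 bits, D_KL(Q||P) = 4.2010 bits. No, they are not equal.

D_KL(P||Q) = Σ P(x) log₂(P(x)/Q(x))

Computing term by term:
  P(1)·log₂(P(1)/Q(1)) = 0.0184·log₂(0.0184/0.8369) = -0.10133
  P(2)·log₂(P(2)/Q(2)) = 0.0099·log₂(0.0099/0.01) = -0.00014
  P(3)·log₂(P(3)/Q(3)) = 0.9717·log₂(0.9717/0.1531) = 2.59059

D_KL(P||Q) = -0.10133 - 0.00014 + 2.59059 = 2.48912 ≈ 2.4891 bits

D_KL(Q||P) = Σ Q(x) log₂(Q(x)/P(x))

Computing term by term:
  Q(1)·log₂(Q(1)/P(1)) = 0.8369·log₂(0.8369/0.0184) = 4.60904
  Q(2)·log₂(Q(2)/P(2)) = 0.01·log₂(0.01/0.0099) = 0.00014
  Q(3)·log₂(Q(3)/P(3)) = 0.1531·log₂(0.1531/0.9717) = -0.40817

D_KL(Q||P) = 4.60904 + 0.00014 - 0.40817 = 4.20101 ≈ 4.2010 bits

These are NOT equal (difference: 1.7119 bits). KL divergence is asymmetric: D_KL(P||Q) ≠ D_KL(Q||P) in general.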